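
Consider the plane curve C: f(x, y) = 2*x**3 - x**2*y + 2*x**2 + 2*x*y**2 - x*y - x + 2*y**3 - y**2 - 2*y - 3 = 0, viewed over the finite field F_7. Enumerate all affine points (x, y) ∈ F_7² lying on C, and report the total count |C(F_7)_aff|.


Affine F_7-points: {(1, 0), (2, 6), (3, 5), (4, 1), (5, 2), (6, 4)}; count = 6.

For each of the 49 pairs (x, y) ∈ F_7², evaluate f(x, y) mod 7. Record the zeros.
  x = 0: [0↦4, 1↦3, 2↦5, 3↦1, 4↦3, 5↦2, 6↦3]  zeros at y ∈ ∅
  x = 1: [0↦0, 1↦6, 2↦5, 3↦2, 4↦2, 5↦3, 6↦3]  zeros at y ∈ {0}
  x = 2: [0↦5, 1↦2, 2↦3, 3↦6, 4↦2, 5↦3, 6↦0]  zeros at y ∈ {6}
  x = 3: [0↦3, 1↦3, 2↦4, 3↦4, 4↦1, 5↦0, 6↦6]  zeros at y ∈ {5}
  x = 4: [0↦6, 1↦0, 2↦6, 3↦1, 4↦4, 5↦6, 6↦5]  zeros at y ∈ {1}
  x = 5: [0↦5, 1↦5, 2↦0, 3↦2, 4↦2, 5↦5, 6↦2]  zeros at y ∈ {2}
  x = 6: [0↦5, 1↦2, 2↦5, 3↦5, 4↦0, 5↦2, 6↦2]  zeros at y ∈ {4}
Collecting zeros: affine points = {(1, 0), (2, 6), (3, 5), (4, 1), (5, 2), (6, 4)}.
Total count |C(F_7)_aff| = 6.


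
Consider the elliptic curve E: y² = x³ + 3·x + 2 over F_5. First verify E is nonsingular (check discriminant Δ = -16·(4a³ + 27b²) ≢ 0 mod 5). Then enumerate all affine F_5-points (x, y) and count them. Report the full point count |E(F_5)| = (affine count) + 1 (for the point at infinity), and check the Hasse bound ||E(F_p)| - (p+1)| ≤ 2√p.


Affine points = {(1, 1), (1, 4), (2, 1), (2, 4)}; affine count = 4; |E(F_5)| = 5.

Discriminant check: Δ ∝ 4a³ + 27b² = 4·3³ + 27·2² = 4·27 + 27·4 ≡ 1 (mod 5). Nonzero ⇒ E is nonsingular.
For each x ∈ F_5, compute rhs = x³ + 3·x + 2 mod 5, then count y ∈ F_5 with y² ≡ rhs.
  x = 0: rhs = 2, matching y values: none (0 points).
  x = 1: rhs = 1, matching y values: 1, 4 (2 points).
  x = 2: rhs = 1, matching y values: 1, 4 (2 points).
  x = 3: rhs = 3, matching y values: none (0 points).
  x = 4: rhs = 3, matching y values: none (0 points).
Total affine count: 4.
Full point count |E(F_5)| = 4 + 1 = 5.
Hasse bound: |5 − (5+1)| = |-1| = 1 ≤ 2√5 ≈ 4.4721 ✓.


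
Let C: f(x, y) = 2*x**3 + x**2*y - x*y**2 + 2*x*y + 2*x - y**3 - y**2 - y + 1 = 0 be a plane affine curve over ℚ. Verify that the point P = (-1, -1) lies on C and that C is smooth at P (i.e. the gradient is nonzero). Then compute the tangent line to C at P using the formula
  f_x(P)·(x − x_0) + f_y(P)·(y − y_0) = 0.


Tangent line at P: 7*x - 5*y + 2 = 0.

Step 1: f(-1, -1) = 0, so P lies on C.
Step 2: partial derivatives
  f_x(x, y) = 6*x**2 + 2*x*y - y**2 + 2*y + 2, f_y(x, y) = x**2 - 2*x*y + 2*x - 3*y**2 - 2*y - 1.
  f_x(P) = 7, f_y(P) = -5 (gradient nonzero, so P is smooth).
Step 3: tangent line at P: 7·(x − -1) + -5·(y − -1) = 0.
Expanding: 7*x - 5*y + 2 = 0.


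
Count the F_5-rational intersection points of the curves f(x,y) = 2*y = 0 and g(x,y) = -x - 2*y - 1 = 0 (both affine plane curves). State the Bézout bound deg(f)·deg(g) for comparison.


Common zeros: {(4, 0)}; count = 1; Bézout bound = 1.

deg(f) = 1, deg(g) = 1, so Bézout bound = 1.
Scan x ∈ F_5. For each x, list the y ∈ F_5 with f(x, y) ≡ 0 and those with g(x, y) ≡ 0 (mod 5); the common zeros in that column are the intersection.
  x = 0: f ≡ 0 at y ∈ {0}; g ≡ 0 at y ∈ {2}; common: ∅.
  x = 1: f ≡ 0 at y ∈ {0}; g ≡ 0 at y ∈ {4}; common: ∅.
  x = 2: f ≡ 0 at y ∈ {0}; g ≡ 0 at y ∈ {1}; common: ∅.
  x = 3: f ≡ 0 at y ∈ {0}; g ≡ 0 at y ∈ {3}; common: ∅.
  x = 4: f ≡ 0 at y ∈ {0}; g ≡ 0 at y ∈ {0}; common: {0}.
Collecting: common zeros = {(4, 0)}, so the count is 1.
Comparison with the Bézout bound: 1 ≤ 1 = deg(f)·deg(g), as expected for curves with no common component (the bound is attained).


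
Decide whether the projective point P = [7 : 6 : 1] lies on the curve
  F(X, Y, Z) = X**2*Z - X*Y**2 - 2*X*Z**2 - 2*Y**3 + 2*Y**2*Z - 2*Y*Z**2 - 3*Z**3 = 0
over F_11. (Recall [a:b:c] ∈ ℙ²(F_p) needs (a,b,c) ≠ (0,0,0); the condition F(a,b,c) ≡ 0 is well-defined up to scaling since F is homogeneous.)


F(7,6,1) ≡ 2 (mod 11); P is NOT on the curve.

Evaluate F(7, 6, 1) term-by-term (mod 11).
  X**2*Z ↦ 1·49·1·1 = 49
  -X*Y**2 ↦ -1·7·36·1 = -252
  -2*X*Z**2 ↦ -2·7·1·1 = -14
  -2*Y**3 ↦ -2·1·216·1 = -432
  2*Y**2*Z ↦ 2·1·36·1 = 72
  -2*Y*Z**2 ↦ -2·1·6·1 = -12
  -3*Z**3 ↦ -3·1·1·1 = -3
Sum: F(7, 6, 1) = (49) + (-252) + (-14) + (-432) + (72) + (-12) + (-3) = -592.
Reducing mod 11: -592 ≡ 2 (mod 11).
Since F(a, b, c) ≡ 2 ≠ 0 (mod 11), P does NOT lie on the curve.


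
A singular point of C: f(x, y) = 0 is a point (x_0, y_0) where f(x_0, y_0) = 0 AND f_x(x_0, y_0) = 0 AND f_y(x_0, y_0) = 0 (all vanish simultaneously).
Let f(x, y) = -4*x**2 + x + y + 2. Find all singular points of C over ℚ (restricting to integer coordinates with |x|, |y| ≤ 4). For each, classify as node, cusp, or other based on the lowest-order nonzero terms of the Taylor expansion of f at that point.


No singular points in the scanned grid; C is smooth there.

Compute partial derivatives:
  f_x = 1 - 8*x.
  f_y = 1.
f_y = 1 is a nonzero constant, so f_y never vanishes: no point (x, y) can satisfy f = f_x = f_y = 0. In particular no (x, y) ∈ {−4, ..., 4}² is singular; the curve is smooth.


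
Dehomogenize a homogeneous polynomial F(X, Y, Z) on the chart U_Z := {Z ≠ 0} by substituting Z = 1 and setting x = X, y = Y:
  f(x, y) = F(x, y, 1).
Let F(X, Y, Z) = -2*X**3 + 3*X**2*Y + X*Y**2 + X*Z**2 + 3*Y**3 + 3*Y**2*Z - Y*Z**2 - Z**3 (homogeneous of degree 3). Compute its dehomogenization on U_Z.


f(x, y) = -2*x**3 + 3*x**2*y + x*y**2 + x + 3*y**3 + 3*y**2 - y - 1

On U_Z we set Z = 1. Each monomial c·X^i·Y^j·Z^k in F becomes c·x^i·y^j·1^k = c·x^i·y^j.
Substituting Z = 1: F(X, Y, 1) = -2*x**3 + 3*x**2*y + x*y**2 + x + 3*y**3 + 3*y**2 - y - 1.
Note: deg(f) ≤ deg(F) = 3; strict inequality happens when F is divisible by Z (lost terms).


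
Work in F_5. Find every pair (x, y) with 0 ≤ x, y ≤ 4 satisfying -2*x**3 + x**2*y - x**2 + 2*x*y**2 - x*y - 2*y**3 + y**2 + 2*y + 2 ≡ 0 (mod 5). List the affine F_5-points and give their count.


Affine F_5-points: {(2, 3), (2, 4), (3, 4), (4, 4)}; count = 4.

For each of the 25 pairs (x, y) ∈ F_5², evaluate f(x, y) mod 5. Record the zeros.
  x = 0: [0↦2, 1↦3, 2↦4, 3↦3, 4↦3]  zeros at y ∈ ∅
  x = 1: [0↦4, 1↦2, 2↦4, 3↦3, 4↦2]  zeros at y ∈ ∅
  x = 2: [0↦2, 1↦4, 2↦4, 3↦0, 4↦0]  zeros at y ∈ {3, 4}
  x = 3: [0↦4, 1↦2, 2↦2, 3↦2, 4↦0]  zeros at y ∈ {4}
  x = 4: [0↦3, 1↦4, 2↦1, 3↦2, 4↦0]  zeros at y ∈ {4}
Collecting zeros: affine points = {(2, 3), (2, 4), (3, 4), (4, 4)}.
Total count |C(F_5)_aff| = 4.


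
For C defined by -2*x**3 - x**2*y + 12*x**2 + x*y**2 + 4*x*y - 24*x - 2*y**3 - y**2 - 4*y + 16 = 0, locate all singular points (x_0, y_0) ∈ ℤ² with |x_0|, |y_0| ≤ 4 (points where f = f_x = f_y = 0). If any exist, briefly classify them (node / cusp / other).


Singular points: {(2, 0)}; classification: cusp.

Compute partial derivatives:
  f_x = -6*x**2 - 2*x*y + 24*x + y**2 + 4*y - 24.
  f_y = -x**2 + 2*x*y + 4*x - 6*y**2 - 2*y - 4.
Scan x_0 ∈ {−4, ..., 4}. For each x_0, f_y(x_0, y) is a polynomial in y; find its integer roots y ∈ {−4, ..., 4}, then test f_x and f at those candidates.
  x = -4: f_y(-4, y) = -6*y**2 - 10*y - 36; no integer root y with |y| ≤ 4.
  x = -3: f_y(-3, y) = -6*y**2 - 8*y - 25; no integer root y with |y| ≤ 4.
  x = -2: f_y(-2, y) = -6*y**2 - 6*y - 16; no integer root y with |y| ≤ 4.
  x = -1: f_y(-1, y) = -6*y**2 - 4*y - 9; no integer root y with |y| ≤ 4.
  x = 0: f_y(0, y) = -6*y**2 - 2*y - 4; no integer root y with |y| ≤ 4.
  x = 1: f_y(1, y) = -6*y**2 - 1; no integer root y with |y| ≤ 4.
  x = 2: f_y(2, y) = -6*y**2 + 2*y; vanishes at y ∈ {0}. (2, 0): f_x = 0, f = 0 — SINGULAR.
  x = 3: f_y(3, y) = -6*y**2 + 4*y - 1; no integer root y with |y| ≤ 4.
  x = 4: f_y(4, y) = -6*y**2 + 6*y - 4; no integer root y with |y| ≤ 4.
Only singular point on the grid: (2, 0).
Classify: substitute x = 2 + u, y = 0 + v and expand: f = -2*u**3 - u**2*v + u*v**2 - 2*v**3 + v**2.
No constant or linear terms (consistent with a singular point). Quadratic part: v**2. Cubic part: -2*u**3 - u**2*v + u*v**2 - 2*v**3.
The quadratic part v**2 is a perfect square, so there is a single (double) tangent line v = 0, i.e. y = 0. Restricting the cubic part to that line (v = 0) leaves -2*u**3 ≠ 0, so f is not divisible by v and the branch is v² ≈ 2*u**3 to lowest order — this is a cusp.
Classification: cusp.


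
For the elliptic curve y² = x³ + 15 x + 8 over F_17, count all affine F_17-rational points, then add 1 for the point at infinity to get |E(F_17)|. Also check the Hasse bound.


Affine points = {(0, 5), (0, 12), (4, 8), (4, 9), (5, 2), (5, 15), (6, 5), (6, 12), (10, 6), (10, 11), (11, 5), (11, 12), (14, 2), (14, 15), (15, 2), (15, 15), (16, 3), (16, 14)}; affine count = 18; |E(F_17)| = 19.

Discriminant check: Δ ∝ 4a³ + 27b² = 4·15³ + 27·8² = 4·3375 + 27·64 ≡ 13 (mod 17). Nonzero ⇒ E is nonsingular.
For each x ∈ F_17, compute rhs = x³ + 15·x + 8 mod 17, then count y ∈ F_17 with y² ≡ rhs.
  x = 0: rhs = 8, matching y values: 5, 12 (2 points).
  x = 1: rhs = 7, matching y values: none (0 points).
  x = 2: rhs = 12, matching y values: none (0 points).
  x = 3: rhs = 12, matching y values: none (0 points).
  x = 4: rhs = 13, matching y values: 8, 9 (2 points).
  x = 5: rhs = 4, matching y values: 2, 15 (2 points).
  x = 6: rhs = 8, matching y values: 5, 12 (2 points).
  x = 7: rhs = 14, matching y values: none (0 points).
  x = 8: rhs = 11, matching y values: none (0 points).
  x = 9: rhs = 5, matching y values: none (0 points).
  x = 10: rhs = 2, matching y values: 6, 11 (2 points).
  x = 11: rhs = 8, matching y values: 5, 12 (2 points).
  x = 12: rhs = 12, matching y values: none (0 points).
  x = 13: rhs = 3, matching y values: none (0 points).
  x = 14: rhs = 4, matching y values: 2, 15 (2 points).
  x = 15: rhs = 4, matching y values: 2, 15 (2 points).
  x = 16: rhs = 9, matching y values: 3, 14 (2 points).
Total affine count: 18.
Full point count |E(F_17)| = 18 + 1 = 19.
Hasse bound: |19 − (17+1)| = |1| = 1 ≤ 2√17 ≈ 8.2462 ✓.


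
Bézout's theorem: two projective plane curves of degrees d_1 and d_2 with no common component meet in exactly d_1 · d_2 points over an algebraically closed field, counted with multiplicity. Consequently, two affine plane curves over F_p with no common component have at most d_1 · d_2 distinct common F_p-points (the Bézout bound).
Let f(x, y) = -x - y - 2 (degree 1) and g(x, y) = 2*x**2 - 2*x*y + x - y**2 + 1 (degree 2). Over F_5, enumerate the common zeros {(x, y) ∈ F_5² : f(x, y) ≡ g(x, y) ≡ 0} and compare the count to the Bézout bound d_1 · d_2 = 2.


Common zeros: ∅; count = 0; Bézout bound = 2.

deg(f) = 1, deg(g) = 2, so Bézout bound = 2.
Scan x ∈ F_5. For each x, list the y ∈ F_5 with f(x, y) ≡ 0 and those with g(x, y) ≡ 0 (mod 5); the common zeros in that column are the intersection.
  x = 0: f ≡ 0 at y ∈ {3}; g ≡ 0 at y ∈ {1, 4}; common: ∅.
  x = 1: f ≡ 0 at y ∈ {2}; g ≡ 0 at y ∈ {4}; common: ∅.
  x = 2: f ≡ 0 at y ∈ {1}; g ≡ 0 at y ∈ {3}; common: ∅.
  x = 3: f ≡ 0 at y ∈ {0}; g ≡ 0 at y ∈ {1, 3}; common: ∅.
  x = 4: f ≡ 0 at y ∈ {4}; g ≡ 0 at y ∈ ∅; common: ∅.
Collecting: common zeros = ∅, so the count is 0.
Comparison with the Bézout bound: 0 ≤ 2 = deg(f)·deg(g), as expected for curves with no common component (the affine F_5-count falls short of the bound because intersections may lie at infinity, over extension fields, or carry multiplicity).


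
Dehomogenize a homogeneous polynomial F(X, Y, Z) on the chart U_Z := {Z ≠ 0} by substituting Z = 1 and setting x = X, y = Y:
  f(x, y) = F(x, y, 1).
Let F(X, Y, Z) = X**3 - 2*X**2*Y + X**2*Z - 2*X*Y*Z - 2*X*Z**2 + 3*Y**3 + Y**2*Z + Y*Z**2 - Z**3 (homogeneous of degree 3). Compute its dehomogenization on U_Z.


f(x, y) = x**3 - 2*x**2*y + x**2 - 2*x*y - 2*x + 3*y**3 + y**2 + y - 1

On U_Z we set Z = 1. Each monomial c·X^i·Y^j·Z^k in F becomes c·x^i·y^j·1^k = c·x^i·y^j.
Substituting Z = 1: F(X, Y, 1) = x**3 - 2*x**2*y + x**2 - 2*x*y - 2*x + 3*y**3 + y**2 + y - 1.
Note: deg(f) ≤ deg(F) = 3; strict inequality happens when F is divisible by Z (lost terms).


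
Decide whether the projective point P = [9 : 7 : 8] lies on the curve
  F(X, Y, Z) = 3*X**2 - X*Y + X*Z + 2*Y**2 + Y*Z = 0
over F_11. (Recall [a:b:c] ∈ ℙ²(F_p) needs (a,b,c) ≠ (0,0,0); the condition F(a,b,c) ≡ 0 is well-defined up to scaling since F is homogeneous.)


F(9,7,8) ≡ 10 (mod 11); P is NOT on the curve.

Evaluate F(9, 7, 8) term-by-term (mod 11).
  3*X**2 ↦ 3·81·1·1 = 243
  -X*Y ↦ -1·9·7·1 = -63
  X*Z ↦ 1·9·1·8 = 72
  2*Y**2 ↦ 2·1·49·1 = 98
  Y*Z ↦ 1·1·7·8 = 56
Sum: F(9, 7, 8) = (243) + (-63) + (72) + (98) + (56) = 406.
Reducing mod 11: 406 ≡ 10 (mod 11).
Since F(a, b, c) ≡ 10 ≠ 0 (mod 11), P does NOT lie on the curve.


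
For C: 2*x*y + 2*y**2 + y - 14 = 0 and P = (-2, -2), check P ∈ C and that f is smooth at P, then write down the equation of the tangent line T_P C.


Tangent line at P: -4*x - 11*y - 30 = 0.

Step 1: f(-2, -2) = 0, so P lies on C.
Step 2: partial derivatives
  f_x(x, y) = 2*y, f_y(x, y) = 2*x + 4*y + 1.
  f_x(P) = -4, f_y(P) = -11 (gradient nonzero, so P is smooth).
Step 3: tangent line at P: -4·(x − -2) + -11·(y − -2) = 0.
Expanding: -4*x - 11*y - 30 = 0.


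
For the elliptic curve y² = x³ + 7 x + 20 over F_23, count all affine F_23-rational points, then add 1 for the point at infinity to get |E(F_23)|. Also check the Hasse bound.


Affine points = {(6, 5), (6, 18), (8, 6), (8, 17), (10, 3), (10, 20), (11, 5), (11, 18), (13, 10), (13, 13), (15, 2), (15, 21), (20, 8), (20, 15), (22, 9), (22, 14)}; affine count = 16; |E(F_23)| = 17.

Discriminant check: Δ ∝ 4a³ + 27b² = 4·7³ + 27·20² = 4·343 + 27·400 ≡ 5 (mod 23). Nonzero ⇒ E is nonsingular.
For each x ∈ F_23, compute rhs = x³ + 7·x + 20 mod 23, then count y ∈ F_23 with y² ≡ rhs.
  x = 0: rhs = 20, matching y values: none (0 points).
  x = 1: rhs = 5, matching y values: none (0 points).
  x = 2: rhs = 19, matching y values: none (0 points).
  x = 3: rhs = 22, matching y values: none (0 points).
  x = 4: rhs = 20, matching y values: none (0 points).
  x = 5: rhs = 19, matching y values: none (0 points).
  x = 6: rhs = 2, matching y values: 5, 18 (2 points).
  x = 7: rhs = 21, matching y values: none (0 points).
  x = 8: rhs = 13, matching y values: 6, 17 (2 points).
  x = 9: rhs = 7, matching y values: none (0 points).
  x = 10: rhs = 9, matching y values: 3, 20 (2 points).
  x = 11: rhs = 2, matching y values: 5, 18 (2 points).
  x = 12: rhs = 15, matching y values: none (0 points).
  x = 13: rhs = 8, matching y values: 10, 13 (2 points).
  x = 14: rhs = 10, matching y values: none (0 points).
  x = 15: rhs = 4, matching y values: 2, 21 (2 points).
  x = 16: rhs = 19, matching y values: none (0 points).
  x = 17: rhs = 15, matching y values: none (0 points).
  x = 18: rhs = 21, matching y values: none (0 points).
  x = 19: rhs = 20, matching y values: none (0 points).
  x = 20: rhs = 18, matching y values: 8, 15 (2 points).
  x = 21: rhs = 21, matching y values: none (0 points).
  x = 22: rhs = 12, matching y values: 9, 14 (2 points).
Total affine count: 16.
Full point count |E(F_23)| = 16 + 1 = 17.
Hasse bound: |17 − (23+1)| = |-7| = 7 ≤ 2√23 ≈ 9.5917 ✓.


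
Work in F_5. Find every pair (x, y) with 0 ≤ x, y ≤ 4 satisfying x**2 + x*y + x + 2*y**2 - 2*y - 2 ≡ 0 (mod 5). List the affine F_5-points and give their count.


Affine F_5-points: {(0, 3), (1, 0), (1, 3), (3, 0), (3, 2), (4, 2)}; count = 6.

For each of the 25 pairs (x, y) ∈ F_5², evaluate f(x, y) mod 5. Record the zeros.
  x = 0: [0↦3, 1↦3, 2↦2, 3↦0, 4↦2]  zeros at y ∈ {3}
  x = 1: [0↦0, 1↦1, 2↦1, 3↦0, 4↦3]  zeros at y ∈ {0, 3}
  x = 2: [0↦4, 1↦1, 2↦2, 3↦2, 4↦1]  zeros at y ∈ ∅
  x = 3: [0↦0, 1↦3, 2↦0, 3↦1, 4↦1]  zeros at y ∈ {0, 2}
  x = 4: [0↦3, 1↦2, 2↦0, 3↦2, 4↦3]  zeros at y ∈ {2}
Collecting zeros: affine points = {(0, 3), (1, 0), (1, 3), (3, 0), (3, 2), (4, 2)}.
Total count |C(F_5)_aff| = 6.


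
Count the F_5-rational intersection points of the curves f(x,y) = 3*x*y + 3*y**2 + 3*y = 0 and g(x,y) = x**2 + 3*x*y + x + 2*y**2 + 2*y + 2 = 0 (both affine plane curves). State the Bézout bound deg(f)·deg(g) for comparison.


Common zeros: ∅; count = 0; Bézout bound = 4.

deg(f) = 2, deg(g) = 2, so Bézout bound = 4.
Scan x ∈ F_5. For each x, list the y ∈ F_5 with f(x, y) ≡ 0 and those with g(x, y) ≡ 0 (mod 5); the common zeros in that column are the intersection.
  x = 0: f ≡ 0 at y ∈ {0, 4}; g ≡ 0 at y ∈ ∅; common: ∅.
  x = 1: f ≡ 0 at y ∈ {0, 3}; g ≡ 0 at y ∈ ∅; common: ∅.
  x = 2: f ≡ 0 at y ∈ {0, 2}; g ≡ 0 at y ∈ {3}; common: ∅.
  x = 3: f ≡ 0 at y ∈ {0, 1}; g ≡ 0 at y ∈ {3, 4}; common: ∅.
  x = 4: f ≡ 0 at y ∈ {0}; g ≡ 0 at y ∈ {4}; common: ∅.
Collecting: common zeros = ∅, so the count is 0.
Comparison with the Bézout bound: 0 ≤ 4 = deg(f)·deg(g), as expected for curves with no common component (the affine F_5-count falls short of the bound because intersections may lie at infinity, over extension fields, or carry multiplicity).


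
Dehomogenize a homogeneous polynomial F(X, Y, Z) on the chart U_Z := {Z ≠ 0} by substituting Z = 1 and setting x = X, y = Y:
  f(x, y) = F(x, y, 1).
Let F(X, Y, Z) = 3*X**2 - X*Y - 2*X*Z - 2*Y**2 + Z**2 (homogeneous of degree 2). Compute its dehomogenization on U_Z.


f(x, y) = 3*x**2 - x*y - 2*x - 2*y**2 + 1

On U_Z we set Z = 1. Each monomial c·X^i·Y^j·Z^k in F becomes c·x^i·y^j·1^k = c·x^i·y^j.
Substituting Z = 1: F(X, Y, 1) = 3*x**2 - x*y - 2*x - 2*y**2 + 1.
Note: deg(f) ≤ deg(F) = 2; strict inequality happens when F is divisible by Z (lost terms).


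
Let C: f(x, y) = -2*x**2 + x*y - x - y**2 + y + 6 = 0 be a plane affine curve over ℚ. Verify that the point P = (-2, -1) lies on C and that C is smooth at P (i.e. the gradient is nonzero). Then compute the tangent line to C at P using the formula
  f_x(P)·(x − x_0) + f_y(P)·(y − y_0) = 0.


Tangent line at P: 6*x + y + 13 = 0.

Step 1: f(-2, -1) = 0, so P lies on C.
Step 2: partial derivatives
  f_x(x, y) = -4*x + y - 1, f_y(x, y) = x - 2*y + 1.
  f_x(P) = 6, f_y(P) = 1 (gradient nonzero, so P is smooth).
Step 3: tangent line at P: 6·(x − -2) + 1·(y − -1) = 0.
Expanding: 6*x + y + 13 = 0.


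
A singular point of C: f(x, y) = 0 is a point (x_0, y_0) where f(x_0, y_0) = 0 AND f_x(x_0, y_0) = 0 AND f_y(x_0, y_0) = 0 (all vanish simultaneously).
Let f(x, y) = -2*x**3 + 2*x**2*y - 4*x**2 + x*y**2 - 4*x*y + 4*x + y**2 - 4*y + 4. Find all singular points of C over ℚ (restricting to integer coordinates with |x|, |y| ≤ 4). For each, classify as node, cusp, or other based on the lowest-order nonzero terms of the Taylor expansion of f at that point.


Singular points: {(0, 2)}; classification: cusp.

Compute partial derivatives:
  f_x = -6*x**2 + 4*x*y - 8*x + y**2 - 4*y + 4.
  f_y = 2*x**2 + 2*x*y - 4*x + 2*y - 4.
Scan x_0 ∈ {−4, ..., 4}. For each x_0, f_y(x_0, y) is a polynomial in y; find its integer roots y ∈ {−4, ..., 4}, then test f_x and f at those candidates.
  x = -4: f_y(-4, y) = 44 - 6*y; no integer root y with |y| ≤ 4.
  x = -3: f_y(-3, y) = 26 - 4*y; no integer root y with |y| ≤ 4.
  x = -2: f_y(-2, y) = 12 - 2*y; no integer root y with |y| ≤ 4.
  x = -1: f_y(-1, y) = 2; no integer root y with |y| ≤ 4.
  x = 0: f_y(0, y) = 2*y - 4; vanishes at y ∈ {2}. (0, 2): f_x = 0, f = 0 — SINGULAR.
  x = 1: f_y(1, y) = 4*y - 6; no integer root y with |y| ≤ 4.
  x = 2: f_y(2, y) = 6*y - 4; no integer root y with |y| ≤ 4.
  x = 3: f_y(3, y) = 8*y + 2; no integer root y with |y| ≤ 4.
  x = 4: f_y(4, y) = 10*y + 12; no integer root y with |y| ≤ 4.
Only singular point on the grid: (0, 2).
Classify: substitute x = 0 + u, y = 2 + v and expand: f = -2*u**3 + 2*u**2*v + u*v**2 + v**2.
No constant or linear terms (consistent with a singular point). Quadratic part: v**2. Cubic part: -2*u**3 + 2*u**2*v + u*v**2.
The quadratic part v**2 is a perfect square, so there is a single (double) tangent line v = 0, i.e. y = 2. Restricting the cubic part to that line (v = 0) leaves -2*u**3 ≠ 0, so f is not divisible by v and the branch is v² ≈ 2*u**3 to lowest order — this is a cusp.
Classification: cusp.


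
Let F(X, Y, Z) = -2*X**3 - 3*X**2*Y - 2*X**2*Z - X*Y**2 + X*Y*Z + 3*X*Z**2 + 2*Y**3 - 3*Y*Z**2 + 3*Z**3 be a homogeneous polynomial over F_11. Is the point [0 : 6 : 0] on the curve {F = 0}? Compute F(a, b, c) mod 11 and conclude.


F(0,6,0) ≡ 3 (mod 11); P is NOT on the curve.

Evaluate F(0, 6, 0) term-by-term (mod 11).
  -2*X**3 ↦ -2·0·1·1 = 0
  -3*X**2*Y ↦ -3·0·6·1 = 0
  -2*X**2*Z ↦ -2·0·1·0 = 0
  -X*Y**2 ↦ -1·0·36·1 = 0
  X*Y*Z ↦ 1·0·6·0 = 0
  3*X*Z**2 ↦ 3·0·1·0 = 0
  2*Y**3 ↦ 2·1·216·1 = 432
  -3*Y*Z**2 ↦ -3·1·6·0 = 0
  3*Z**3 ↦ 3·1·1·0 = 0
Sum: F(0, 6, 0) = (0) + (0) + (0) + (0) + (0) + (0) + (432) + (0) + (0) = 432.
Reducing mod 11: 432 ≡ 3 (mod 11).
Since F(a, b, c) ≡ 3 ≠ 0 (mod 11), P does NOT lie on the curve.


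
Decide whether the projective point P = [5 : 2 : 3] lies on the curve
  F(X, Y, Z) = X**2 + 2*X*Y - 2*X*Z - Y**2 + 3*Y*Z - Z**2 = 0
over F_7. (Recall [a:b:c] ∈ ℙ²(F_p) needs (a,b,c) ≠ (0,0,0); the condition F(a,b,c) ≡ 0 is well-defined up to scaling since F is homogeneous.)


F(5,2,3) ≡ 6 (mod 7); P is NOT on the curve.

Evaluate F(5, 2, 3) term-by-term (mod 7).
  X**2 ↦ 1·25·1·1 = 25
  2*X*Y ↦ 2·5·2·1 = 20
  -2*X*Z ↦ -2·5·1·3 = -30
  -Y**2 ↦ -1·1·4·1 = -4
  3*Y*Z ↦ 3·1·2·3 = 18
  -Z**2 ↦ -1·1·1·9 = -9
Sum: F(5, 2, 3) = (25) + (20) + (-30) + (-4) + (18) + (-9) = 20.
Reducing mod 7: 20 ≡ 6 (mod 7).
Since F(a, b, c) ≡ 6 ≠ 0 (mod 7), P does NOT lie on the curve.


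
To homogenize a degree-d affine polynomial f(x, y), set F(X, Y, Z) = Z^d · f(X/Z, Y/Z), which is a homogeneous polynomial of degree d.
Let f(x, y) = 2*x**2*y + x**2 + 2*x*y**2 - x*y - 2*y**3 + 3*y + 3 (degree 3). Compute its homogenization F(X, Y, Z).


F(X, Y, Z) = 2*X**2*Y + X**2*Z + 2*X*Y**2 - X*Y*Z - 2*Y**3 + 3*Y*Z**2 + 3*Z**3

deg(f) = 3.
Substitute x = X/Z, y = Y/Z into f, then multiply by Z^3.
  monomial 2·x^2·y^1 ↦ 2·X^2·Y^1·Z^0.
  monomial 1·x^2·y^0 ↦ 1·X^2·Y^0·Z^1.
  monomial 2·x^1·y^2 ↦ 2·X^1·Y^2·Z^0.
  monomial -1·x^1·y^1 ↦ -1·X^1·Y^1·Z^1.
  monomial -2·x^0·y^3 ↦ -2·X^0·Y^3·Z^0.
  monomial 3·x^0·y^1 ↦ 3·X^0·Y^1·Z^2.
  monomial 3·x^0·y^0 ↦ 3·X^0·Y^0·Z^3.
Collecting: F(X, Y, Z) = 2*X**2*Y + X**2*Z + 2*X*Y**2 - X*Y*Z - 2*Y**3 + 3*Y*Z**2 + 3*Z**3.


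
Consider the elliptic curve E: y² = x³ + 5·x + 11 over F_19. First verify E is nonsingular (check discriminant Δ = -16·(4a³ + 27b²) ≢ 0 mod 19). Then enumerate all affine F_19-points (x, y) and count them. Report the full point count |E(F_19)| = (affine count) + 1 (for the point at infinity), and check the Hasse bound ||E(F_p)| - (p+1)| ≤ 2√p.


Affine points = {(0, 7), (0, 12), (1, 6), (1, 13), (4, 0), (5, 3), (5, 16), (7, 3), (7, 16), (9, 5), (9, 14), (10, 4), (10, 15), (16, 8), (16, 11), (18, 9), (18, 10)}; affine count = 17; |E(F_19)| = 18.

Discriminant check: Δ ∝ 4a³ + 27b² = 4·5³ + 27·11² = 4·125 + 27·121 ≡ 5 (mod 19). Nonzero ⇒ E is nonsingular.
For each x ∈ F_19, compute rhs = x³ + 5·x + 11 mod 19, then count y ∈ F_19 with y² ≡ rhs.
  x = 0: rhs = 11, matching y values: 7, 12 (2 points).
  x = 1: rhs = 17, matching y values: 6, 13 (2 points).
  x = 2: rhs = 10, matching y values: none (0 points).
  x = 3: rhs = 15, matching y values: none (0 points).
  x = 4: rhs = 0, matching y values: 0 (1 points).
  x = 5: rhs = 9, matching y values: 3, 16 (2 points).
  x = 6: rhs = 10, matching y values: none (0 points).
  x = 7: rhs = 9, matching y values: 3, 16 (2 points).
  x = 8: rhs = 12, matching y values: none (0 points).
  x = 9: rhs = 6, matching y values: 5, 14 (2 points).
  x = 10: rhs = 16, matching y values: 4, 15 (2 points).
  x = 11: rhs = 10, matching y values: none (0 points).
  x = 12: rhs = 13, matching y values: none (0 points).
  x = 13: rhs = 12, matching y values: none (0 points).
  x = 14: rhs = 13, matching y values: none (0 points).
  x = 15: rhs = 3, matching y values: none (0 points).
  x = 16: rhs = 7, matching y values: 8, 11 (2 points).
  x = 17: rhs = 12, matching y values: none (0 points).
  x = 18: rhs = 5, matching y values: 9, 10 (2 points).
Total affine count: 17.
Full point count |E(F_19)| = 17 + 1 = 18.
Hasse bound: |18 − (19+1)| = |-2| = 2 ≤ 2√19 ≈ 8.7178 ✓.


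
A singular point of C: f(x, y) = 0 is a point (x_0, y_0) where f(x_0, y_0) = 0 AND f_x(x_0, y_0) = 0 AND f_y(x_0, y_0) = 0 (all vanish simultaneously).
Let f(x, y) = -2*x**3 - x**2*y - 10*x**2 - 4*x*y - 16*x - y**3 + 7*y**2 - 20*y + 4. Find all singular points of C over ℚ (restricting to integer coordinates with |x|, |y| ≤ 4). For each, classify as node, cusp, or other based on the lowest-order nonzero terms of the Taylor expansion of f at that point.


Singular points: {(-2, 2)}; classification: cusp.

Compute partial derivatives:
  f_x = -6*x**2 - 2*x*y - 20*x - 4*y - 16.
  f_y = -x**2 - 4*x - 3*y**2 + 14*y - 20.
Scan x_0 ∈ {−4, ..., 4}. For each x_0, f_y(x_0, y) is a polynomial in y; find its integer roots y ∈ {−4, ..., 4}, then test f_x and f at those candidates.
  x = -4: f_y(-4, y) = -3*y**2 + 14*y - 20; no integer root y with |y| ≤ 4.
  x = -3: f_y(-3, y) = -3*y**2 + 14*y - 17; no integer root y with |y| ≤ 4.
  x = -2: f_y(-2, y) = -3*y**2 + 14*y - 16; vanishes at y ∈ {2}. (-2, 2): f_x = 0, f = 0 — SINGULAR.
  x = -1: f_y(-1, y) = -3*y**2 + 14*y - 17; no integer root y with |y| ≤ 4.
  x = 0: f_y(0, y) = -3*y**2 + 14*y - 20; no integer root y with |y| ≤ 4.
  x = 1: f_y(1, y) = -3*y**2 + 14*y - 25; no integer root y with |y| ≤ 4.
  x = 2: f_y(2, y) = -3*y**2 + 14*y - 32; no integer root y with |y| ≤ 4.
  x = 3: f_y(3, y) = -3*y**2 + 14*y - 41; no integer root y with |y| ≤ 4.
  x = 4: f_y(4, y) = -3*y**2 + 14*y - 52; no integer root y with |y| ≤ 4.
Only singular point on the grid: (-2, 2).
Classify: substitute x = -2 + u, y = 2 + v and expand: f = -2*u**3 - u**2*v - v**3 + v**2.
No constant or linear terms (consistent with a singular point). Quadratic part: v**2. Cubic part: -2*u**3 - u**2*v - v**3.
The quadratic part v**2 is a perfect square, so there is a single (double) tangent line v = 0, i.e. y = 2. Restricting the cubic part to that line (v = 0) leaves -2*u**3 ≠ 0, so f is not divisible by v and the branch is v² ≈ 2*u**3 to lowest order — this is a cusp.
Classification: cusp.


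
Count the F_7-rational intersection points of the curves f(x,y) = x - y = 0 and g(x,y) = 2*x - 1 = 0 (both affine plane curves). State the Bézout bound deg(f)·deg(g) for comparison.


Common zeros: {(4, 4)}; count = 1; Bézout bound = 1.

deg(f) = 1, deg(g) = 1, so Bézout bound = 1.
Scan x ∈ F_7. For each x, list the y ∈ F_7 with f(x, y) ≡ 0 and those with g(x, y) ≡ 0 (mod 7); the common zeros in that column are the intersection.
  x = 0: f ≡ 0 at y ∈ {0}; g ≡ 0 at y ∈ ∅; common: ∅.
  x = 1: f ≡ 0 at y ∈ {1}; g ≡ 0 at y ∈ ∅; common: ∅.
  x = 2: f ≡ 0 at y ∈ {2}; g ≡ 0 at y ∈ ∅; common: ∅.
  x = 3: f ≡ 0 at y ∈ {3}; g ≡ 0 at y ∈ ∅; common: ∅.
  x = 4: f ≡ 0 at y ∈ {4}; g ≡ 0 at y ∈ {0, 1, 2, 3, 4, 5, 6}; common: {4}.
  x = 5: f ≡ 0 at y ∈ {5}; g ≡ 0 at y ∈ ∅; common: ∅.
  x = 6: f ≡ 0 at y ∈ {6}; g ≡ 0 at y ∈ ∅; common: ∅.
Collecting: common zeros = {(4, 4)}, so the count is 1.
Comparison with the Bézout bound: 1 ≤ 1 = deg(f)·deg(g), as expected for curves with no common component (the bound is attained).


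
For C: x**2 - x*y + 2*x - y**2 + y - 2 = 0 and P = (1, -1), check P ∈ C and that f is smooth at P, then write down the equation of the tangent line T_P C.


Tangent line at P: 5*x + 2*y - 3 = 0.

Step 1: f(1, -1) = 0, so P lies on C.
Step 2: partial derivatives
  f_x(x, y) = 2*x - y + 2, f_y(x, y) = -x - 2*y + 1.
  f_x(P) = 5, f_y(P) = 2 (gradient nonzero, so P is smooth).
Step 3: tangent line at P: 5·(x − 1) + 2·(y − -1) = 0.
Expanding: 5*x + 2*y - 3 = 0.


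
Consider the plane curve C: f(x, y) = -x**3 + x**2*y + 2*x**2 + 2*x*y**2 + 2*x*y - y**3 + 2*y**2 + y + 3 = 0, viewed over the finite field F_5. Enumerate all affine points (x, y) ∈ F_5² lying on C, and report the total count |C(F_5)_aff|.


Affine F_5-points: {(0, 1), (0, 2), (0, 4), (1, 2), (1, 3), (1, 4), (3, 2), (4, 1)}; count = 8.

For each of the 25 pairs (x, y) ∈ F_5², evaluate f(x, y) mod 5. Record the zeros.
  x = 0: [0↦3, 1↦0, 2↦0, 3↦2, 4↦0]  zeros at y ∈ {1, 2, 4}
  x = 1: [0↦4, 1↦1, 2↦0, 3↦0, 4↦0]  zeros at y ∈ {2, 3, 4}
  x = 2: [0↦3, 1↦2, 2↦2, 3↦2, 4↦1]  zeros at y ∈ ∅
  x = 3: [0↦4, 1↦2, 2↦0, 3↦2, 4↦2]  zeros at y ∈ {2}
  x = 4: [0↦1, 1↦0, 2↦3, 3↦4, 4↦2]  zeros at y ∈ {1}
Collecting zeros: affine points = {(0, 1), (0, 2), (0, 4), (1, 2), (1, 3), (1, 4), (3, 2), (4, 1)}.
Total count |C(F_5)_aff| = 8.


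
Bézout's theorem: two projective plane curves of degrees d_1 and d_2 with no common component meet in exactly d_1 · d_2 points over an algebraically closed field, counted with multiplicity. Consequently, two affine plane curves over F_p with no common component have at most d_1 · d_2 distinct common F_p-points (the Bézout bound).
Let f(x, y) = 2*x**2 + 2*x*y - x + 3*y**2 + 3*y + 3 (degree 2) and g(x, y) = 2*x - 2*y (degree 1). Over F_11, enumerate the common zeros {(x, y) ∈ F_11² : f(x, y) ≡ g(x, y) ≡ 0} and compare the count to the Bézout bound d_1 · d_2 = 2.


Common zeros: ∅; count = 0; Bézout bound = 2.

deg(f) = 2, deg(g) = 1, so Bézout bound = 2.
Scan x ∈ F_11. For each x, list the y ∈ F_11 with f(x, y) ≡ 0 and those with g(x, y) ≡ 0 (mod 11); the common zeros in that column are the intersection.
  x = 0: f ≡ 0 at y ∈ ∅; g ≡ 0 at y ∈ {0}; common: ∅.
  x = 1: f ≡ 0 at y ∈ ∅; g ≡ 0 at y ∈ {1}; common: ∅.
  x = 2: f ≡ 0 at y ∈ ∅; g ≡ 0 at y ∈ {2}; common: ∅.
  x = 3: f ≡ 0 at y ∈ ∅; g ≡ 0 at y ∈ {3}; common: ∅.
  x = 4: f ≡ 0 at y ∈ ∅; g ≡ 0 at y ∈ {4}; common: ∅.
  x = 5: f ≡ 0 at y ∈ {7}; g ≡ 0 at y ∈ {5}; common: ∅.
  x = 6: f ≡ 0 at y ∈ ∅; g ≡ 0 at y ∈ {6}; common: ∅.
  x = 7: f ≡ 0 at y ∈ ∅; g ≡ 0 at y ∈ {7}; common: ∅.
  x = 8: f ≡ 0 at y ∈ ∅; g ≡ 0 at y ∈ {8}; common: ∅.
  x = 9: f ≡ 0 at y ∈ ∅; g ≡ 0 at y ∈ {9}; common: ∅.
  x = 10: f ≡ 0 at y ∈ ∅; g ≡ 0 at y ∈ {10}; common: ∅.
Collecting: common zeros = ∅, so the count is 0.
Comparison with the Bézout bound: 0 ≤ 2 = deg(f)·deg(g), as expected for curves with no common component (the affine F_11-count falls short of the bound because intersections may lie at infinity, over extension fields, or carry multiplicity).


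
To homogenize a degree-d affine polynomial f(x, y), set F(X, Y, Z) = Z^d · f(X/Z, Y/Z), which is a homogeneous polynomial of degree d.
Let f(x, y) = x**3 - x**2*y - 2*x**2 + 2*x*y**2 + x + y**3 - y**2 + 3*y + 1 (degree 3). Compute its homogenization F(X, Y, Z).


F(X, Y, Z) = X**3 - X**2*Y - 2*X**2*Z + 2*X*Y**2 + X*Z**2 + Y**3 - Y**2*Z + 3*Y*Z**2 + Z**3

deg(f) = 3.
Substitute x = X/Z, y = Y/Z into f, then multiply by Z^3.
  monomial 1·x^3·y^0 ↦ 1·X^3·Y^0·Z^0.
  monomial -1·x^2·y^1 ↦ -1·X^2·Y^1·Z^0.
  monomial -2·x^2·y^0 ↦ -2·X^2·Y^0·Z^1.
  monomial 2·x^1·y^2 ↦ 2·X^1·Y^2·Z^0.
  monomial 1·x^1·y^0 ↦ 1·X^1·Y^0·Z^2.
  monomial 1·x^0·y^3 ↦ 1·X^0·Y^3·Z^0.
  monomial -1·x^0·y^2 ↦ -1·X^0·Y^2·Z^1.
  monomial 3·x^0·y^1 ↦ 3·X^0·Y^1·Z^2.
  monomial 1·x^0·y^0 ↦ 1·X^0·Y^0·Z^3.
Collecting: F(X, Y, Z) = X**3 - X**2*Y - 2*X**2*Z + 2*X*Y**2 + X*Z**2 + Y**3 - Y**2*Z + 3*Y*Z**2 + Z**3.


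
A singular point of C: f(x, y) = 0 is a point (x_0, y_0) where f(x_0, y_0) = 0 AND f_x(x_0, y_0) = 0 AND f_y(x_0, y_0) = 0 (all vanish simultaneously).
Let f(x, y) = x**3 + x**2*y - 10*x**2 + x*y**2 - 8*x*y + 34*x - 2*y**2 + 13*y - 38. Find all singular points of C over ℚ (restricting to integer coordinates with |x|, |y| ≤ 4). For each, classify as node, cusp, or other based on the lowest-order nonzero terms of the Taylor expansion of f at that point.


Singular points: {(3, 1)}; classification: cusp.

Compute partial derivatives:
  f_x = 3*x**2 + 2*x*y - 20*x + y**2 - 8*y + 34.
  f_y = x**2 + 2*x*y - 8*x - 4*y + 13.
Scan x_0 ∈ {−4, ..., 4}. For each x_0, f_y(x_0, y) is a polynomial in y; find its integer roots y ∈ {−4, ..., 4}, then test f_x and f at those candidates.
  x = -4: f_y(-4, y) = 61 - 12*y; no integer root y with |y| ≤ 4.
  x = -3: f_y(-3, y) = 46 - 10*y; no integer root y with |y| ≤ 4.
  x = -2: f_y(-2, y) = 33 - 8*y; no integer root y with |y| ≤ 4.
  x = -1: f_y(-1, y) = 22 - 6*y; no integer root y with |y| ≤ 4.
  x = 0: f_y(0, y) = 13 - 4*y; no integer root y with |y| ≤ 4.
  x = 1: f_y(1, y) = 6 - 2*y; vanishes at y ∈ {3}. (1, 3): f_x = 8 ≠ 0.
  x = 2: f_y(2, y) = 1; no integer root y with |y| ≤ 4.
  x = 3: f_y(3, y) = 2*y - 2; vanishes at y ∈ {1}. (3, 1): f_x = 0, f = 0 — SINGULAR.
  x = 4: f_y(4, y) = 4*y - 3; no integer root y with |y| ≤ 4.
Only singular point on the grid: (3, 1).
Classify: substitute x = 3 + u, y = 1 + v and expand: f = u**3 + u**2*v + u*v**2 + v**2.
No constant or linear terms (consistent with a singular point). Quadratic part: v**2. Cubic part: u**3 + u**2*v + u*v**2.
The quadratic part v**2 is a perfect square, so there is a single (double) tangent line v = 0, i.e. y = 1. Restricting the cubic part to that line (v = 0) leaves u**3 ≠ 0, so f is not divisible by v and the branch is v² ≈ -u**3 to lowest order — this is a cusp.
Classification: cusp.


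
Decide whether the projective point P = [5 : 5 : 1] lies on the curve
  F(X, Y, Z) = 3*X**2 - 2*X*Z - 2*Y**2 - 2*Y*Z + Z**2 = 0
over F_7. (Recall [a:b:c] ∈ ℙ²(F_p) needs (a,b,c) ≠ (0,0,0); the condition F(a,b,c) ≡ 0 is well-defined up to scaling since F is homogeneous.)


F(5,5,1) ≡ 6 (mod 7); P is NOT on the curve.

Evaluate F(5, 5, 1) term-by-term (mod 7).
  3*X**2 ↦ 3·25·1·1 = 75
  -2*X*Z ↦ -2·5·1·1 = -10
  -2*Y**2 ↦ -2·1·25·1 = -50
  -2*Y*Z ↦ -2·1·5·1 = -10
  Z**2 ↦ 1·1·1·1 = 1
Sum: F(5, 5, 1) = (75) + (-10) + (-50) + (-10) + (1) = 6.
Reducing mod 7: 6 ≡ 6 (mod 7).
Since F(a, b, c) ≡ 6 ≠ 0 (mod 7), P does NOT lie on the curve.


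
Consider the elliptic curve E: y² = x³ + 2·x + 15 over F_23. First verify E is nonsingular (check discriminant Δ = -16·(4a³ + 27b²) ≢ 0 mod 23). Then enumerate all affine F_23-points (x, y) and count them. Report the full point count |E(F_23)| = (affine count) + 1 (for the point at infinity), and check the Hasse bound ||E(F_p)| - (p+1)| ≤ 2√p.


Affine points = {(1, 8), (1, 15), (2, 2), (2, 21), (3, 5), (3, 18), (4, 8), (4, 15), (5, 9), (5, 14), (6, 6), (6, 17), (7, 2), (7, 21), (9, 7), (9, 16), (10, 0), (14, 2), (14, 21), (15, 4), (15, 19), (16, 7), (16, 16), (18, 8), (18, 15), (19, 9), (19, 14), (21, 7), (21, 16), (22, 9), (22, 14)}; affine count = 31; |E(F_23)| = 32.

Discriminant check: Δ ∝ 4a³ + 27b² = 4·2³ + 27·15² = 4·8 + 27·225 ≡ 12 (mod 23). Nonzero ⇒ E is nonsingular.
For each x ∈ F_23, compute rhs = x³ + 2·x + 15 mod 23, then count y ∈ F_23 with y² ≡ rhs.
  x = 0: rhs = 15, matching y values: none (0 points).
  x = 1: rhs = 18, matching y values: 8, 15 (2 points).
  x = 2: rhs = 4, matching y values: 2, 21 (2 points).
  x = 3: rhs = 2, matching y values: 5, 18 (2 points).
  x = 4: rhs = 18, matching y values: 8, 15 (2 points).
  x = 5: rhs = 12, matching y values: 9, 14 (2 points).
  x = 6: rhs = 13, matching y values: 6, 17 (2 points).
  x = 7: rhs = 4, matching y values: 2, 21 (2 points).
  x = 8: rhs = 14, matching y values: none (0 points).
  x = 9: rhs = 3, matching y values: 7, 16 (2 points).
  x = 10: rhs = 0, matching y values: 0 (1 points).
  x = 11: rhs = 11, matching y values: none (0 points).
  x = 12: rhs = 19, matching y values: none (0 points).
  x = 13: rhs = 7, matching y values: none (0 points).
  x = 14: rhs = 4, matching y values: 2, 21 (2 points).
  x = 15: rhs = 16, matching y values: 4, 19 (2 points).
  x = 16: rhs = 3, matching y values: 7, 16 (2 points).
  x = 17: rhs = 17, matching y values: none (0 points).
  x = 18: rhs = 18, matching y values: 8, 15 (2 points).
  x = 19: rhs = 12, matching y values: 9, 14 (2 points).
  x = 20: rhs = 5, matching y values: none (0 points).
  x = 21: rhs = 3, matching y values: 7, 16 (2 points).
  x = 22: rhs = 12, matching y values: 9, 14 (2 points).
Total affine count: 31.
Full point count |E(F_23)| = 31 + 1 = 32.
Hasse bound: |32 − (23+1)| = |8| = 8 ≤ 2√23 ≈ 9.5917 ✓.


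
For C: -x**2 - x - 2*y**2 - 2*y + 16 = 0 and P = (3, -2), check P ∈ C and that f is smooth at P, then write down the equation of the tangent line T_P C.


Tangent line at P: -7*x + 6*y + 33 = 0.

Step 1: f(3, -2) = 0, so P lies on C.
Step 2: partial derivatives
  f_x(x, y) = -2*x - 1, f_y(x, y) = -4*y - 2.
  f_x(P) = -7, f_y(P) = 6 (gradient nonzero, so P is smooth).
Step 3: tangent line at P: -7·(x − 3) + 6·(y − -2) = 0.
Expanding: -7*x + 6*y + 33 = 0.


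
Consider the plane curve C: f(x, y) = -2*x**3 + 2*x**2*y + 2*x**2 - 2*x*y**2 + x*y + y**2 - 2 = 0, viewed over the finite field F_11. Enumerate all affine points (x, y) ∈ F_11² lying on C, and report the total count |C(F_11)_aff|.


Affine F_11-points: {(1, 1), (1, 2), (3, 1), (4, 4), (4, 9), (6, 10), (8, 4), (8, 8), (9, 0), (9, 1)}; count = 10.

For each of the 121 pairs (x, y) ∈ F_11², evaluate f(x, y) mod 11. Record the zeros.
  x = 0: [0↦9, 1↦10, 2↦2, 3↦7, 4↦3, 5↦1, 6↦1, 7↦3, 8↦7, 9↦2, 10↦10]  zeros at y ∈ ∅
  x = 1: [0↦9, 1↦0, 2↦0, 3↦9, 4↦5, 5↦10, 6↦2, 7↦3, 8↦2, 9↦10, 10↦5]  zeros at y ∈ {1, 2}
  x = 2: [0↦1, 1↦8, 2↦9, 3↦4, 4↦4, 5↦9, 6↦8, 7↦1, 8↦10, 9↦2, 10↦10]  zeros at y ∈ ∅
  x = 3: [0↦6, 1↦0, 2↦6, 3↦2, 4↦10, 5↦8, 6↦7, 7↦7, 8↦8, 9↦10, 10↦2]  zeros at y ∈ {1}
  x = 4: [0↦1, 1↦8, 2↦1, 3↦2, 4↦0, 5↦6, 6↦9, 7↦9, 8↦6, 9↦0, 10↦2]  zeros at y ∈ {4, 9}
  x = 5: [0↦7, 1↦9, 2↦4, 3↦3, 4↦6, 5↦2, 6↦2, 7↦6, 8↦3, 9↦4, 10↦9]  zeros at y ∈ ∅
  x = 6: [0↦1, 1↦2, 2↦3, 3↦4, 4↦5, 5↦6, 6↦7, 7↦8, 8↦9, 9↦10, 10↦0]  zeros at y ∈ {10}
  x = 7: [0↦4, 1↦8, 2↦8, 3↦4, 4↦7, 5↦6, 6↦1, 7↦3, 8↦1, 9↦6, 10↦7]  zeros at y ∈ ∅
  x = 8: [0↦4, 1↦4, 2↦7, 3↦2, 4↦0, 5↦1, 6↦5, 7↦1, 8↦0, 9↦2, 10↦7]  zeros at y ∈ {4, 8}
  x = 9: [0↦0, 1↦0, 2↦10, 3↦8, 4↦5, 5↦1, 6↦7, 7↦1, 8↦5, 9↦8, 10↦10]  zeros at y ∈ {0, 1}
  x = 10: [0↦2, 1↦6, 2↦5, 3↦10, 4↦10, 5↦5, 6↦6, 7↦2, 8↦4, 9↦1, 10↦4]  zeros at y ∈ ∅
Collecting zeros: affine points = {(1, 1), (1, 2), (3, 1), (4, 4), (4, 9), (6, 10), (8, 4), (8, 8), (9, 0), (9, 1)}.
Total count |C(F_11)_aff| = 10.


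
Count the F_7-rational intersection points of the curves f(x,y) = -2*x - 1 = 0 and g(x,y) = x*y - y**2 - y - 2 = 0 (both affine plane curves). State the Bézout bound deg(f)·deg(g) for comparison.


Common zeros: ∅; count = 0; Bézout bound = 2.

deg(f) = 1, deg(g) = 2, so Bézout bound = 2.
Scan x ∈ F_7. For each x, list the y ∈ F_7 with f(x, y) ≡ 0 and those with g(x, y) ≡ 0 (mod 7); the common zeros in that column are the intersection.
  x = 0: f ≡ 0 at y ∈ ∅; g ≡ 0 at y ∈ {3}; common: ∅.
  x = 1: f ≡ 0 at y ∈ ∅; g ≡ 0 at y ∈ ∅; common: ∅.
  x = 2: f ≡ 0 at y ∈ ∅; g ≡ 0 at y ∈ {4}; common: ∅.
  x = 3: f ≡ 0 at y ∈ {0, 1, 2, 3, 4, 5, 6}; g ≡ 0 at y ∈ ∅; common: ∅.
  x = 4: f ≡ 0 at y ∈ ∅; g ≡ 0 at y ∈ {1, 2}; common: ∅.
  x = 5: f ≡ 0 at y ∈ ∅; g ≡ 0 at y ∈ {5, 6}; common: ∅.
  x = 6: f ≡ 0 at y ∈ ∅; g ≡ 0 at y ∈ ∅; common: ∅.
Collecting: common zeros = ∅, so the count is 0.
Comparison with the Bézout bound: 0 ≤ 2 = deg(f)·deg(g), as expected for curves with no common component (the affine F_7-count falls short of the bound because intersections may lie at infinity, over extension fields, or carry multiplicity).
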